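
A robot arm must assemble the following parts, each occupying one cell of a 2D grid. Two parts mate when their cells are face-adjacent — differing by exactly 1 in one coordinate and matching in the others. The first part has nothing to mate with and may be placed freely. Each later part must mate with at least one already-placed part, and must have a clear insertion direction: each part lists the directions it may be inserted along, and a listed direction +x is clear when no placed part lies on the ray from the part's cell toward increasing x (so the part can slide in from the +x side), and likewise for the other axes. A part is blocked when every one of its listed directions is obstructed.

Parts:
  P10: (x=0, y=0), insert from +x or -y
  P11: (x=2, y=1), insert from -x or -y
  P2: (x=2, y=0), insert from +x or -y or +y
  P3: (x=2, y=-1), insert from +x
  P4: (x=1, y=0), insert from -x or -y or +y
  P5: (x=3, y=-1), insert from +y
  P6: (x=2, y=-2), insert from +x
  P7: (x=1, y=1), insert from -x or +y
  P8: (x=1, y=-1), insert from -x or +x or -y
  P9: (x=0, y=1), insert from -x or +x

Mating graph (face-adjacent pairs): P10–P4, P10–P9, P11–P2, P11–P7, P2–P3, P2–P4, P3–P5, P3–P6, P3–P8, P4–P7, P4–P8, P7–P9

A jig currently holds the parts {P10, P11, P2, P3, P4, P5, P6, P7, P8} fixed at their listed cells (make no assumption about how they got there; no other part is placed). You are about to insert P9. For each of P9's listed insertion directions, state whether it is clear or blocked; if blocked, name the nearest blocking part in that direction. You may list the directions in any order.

+x: blocked by P7; -x: clear

-x: ray from P9(0, 1) has no placed part ⇒ clear
+x: nearest on ray is P7@(1, 1) ⇒ blocked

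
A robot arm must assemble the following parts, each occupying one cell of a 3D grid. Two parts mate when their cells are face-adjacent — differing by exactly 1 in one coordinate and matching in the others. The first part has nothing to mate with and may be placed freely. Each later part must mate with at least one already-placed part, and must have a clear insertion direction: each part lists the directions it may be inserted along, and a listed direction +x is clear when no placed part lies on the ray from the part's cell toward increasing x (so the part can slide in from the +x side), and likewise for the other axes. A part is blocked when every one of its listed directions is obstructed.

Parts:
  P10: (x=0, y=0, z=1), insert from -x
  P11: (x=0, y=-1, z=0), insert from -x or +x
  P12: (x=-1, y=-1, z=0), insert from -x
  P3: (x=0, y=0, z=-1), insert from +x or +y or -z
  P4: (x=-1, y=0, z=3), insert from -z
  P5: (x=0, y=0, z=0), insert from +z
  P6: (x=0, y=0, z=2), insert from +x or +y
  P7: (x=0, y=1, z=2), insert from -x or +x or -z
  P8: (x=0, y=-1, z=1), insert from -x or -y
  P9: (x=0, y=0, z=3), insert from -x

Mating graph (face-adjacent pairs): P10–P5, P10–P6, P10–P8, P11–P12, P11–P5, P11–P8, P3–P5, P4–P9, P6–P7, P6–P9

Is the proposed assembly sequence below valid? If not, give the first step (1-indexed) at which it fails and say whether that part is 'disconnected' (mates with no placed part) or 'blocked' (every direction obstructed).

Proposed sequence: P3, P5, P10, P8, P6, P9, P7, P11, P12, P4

1. P3@(0, 0, -1) [+x clear] — {P3}
2. P5@(0, 0, 0) [+z clear] — {P3, P5}
3. P10@(0, 0, 1) [-x clear] — {P10, P3, P5}
4. P8@(0, -1, 1) [-x clear] — {P10, P3, P5, P8}
5. P6@(0, 0, 2) [+x clear] — {P10, P3, P5, P6, P8}
6. P9@(0, 0, 3) [-x clear] — {P10, P3, P5, P6, P8, P9}
7. P7@(0, 1, 2) [-x clear] — {P10, P3, P5, P6, P7, P8, P9}
8. P11@(0, -1, 0) [-x clear] — {P10, P11, P3, P5, P6, P7, P8, P9}
9. P12@(-1, -1, 0) [-x clear] — {P10, P11, P12, P3, P5, P6, P7, P8, P9}
10. P4@(-1, 0, 3) [-z clear] — {P10, P11, P12, P3, P4, P5, P6, P7, P8, P9}

Valid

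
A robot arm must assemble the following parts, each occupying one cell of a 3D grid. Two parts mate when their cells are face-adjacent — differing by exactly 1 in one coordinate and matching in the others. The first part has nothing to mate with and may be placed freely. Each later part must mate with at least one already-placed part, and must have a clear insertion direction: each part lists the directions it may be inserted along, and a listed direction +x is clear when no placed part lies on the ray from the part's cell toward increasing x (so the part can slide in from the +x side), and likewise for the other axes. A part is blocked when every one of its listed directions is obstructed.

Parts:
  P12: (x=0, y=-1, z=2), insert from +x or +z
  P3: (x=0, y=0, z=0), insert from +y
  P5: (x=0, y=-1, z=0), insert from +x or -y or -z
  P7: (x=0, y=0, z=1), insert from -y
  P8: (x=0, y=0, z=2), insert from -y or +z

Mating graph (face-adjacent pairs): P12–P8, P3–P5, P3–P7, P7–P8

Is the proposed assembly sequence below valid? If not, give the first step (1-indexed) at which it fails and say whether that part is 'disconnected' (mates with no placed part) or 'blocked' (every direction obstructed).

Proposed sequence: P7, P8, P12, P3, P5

1. P7@(0, 0, 1) [-y clear] — {P7}
2. P8@(0, 0, 2) [-y clear] — {P7, P8}
3. P12@(0, -1, 2) [+x clear] — {P12, P7, P8}
4. P3@(0, 0, 0) [+y clear] — {P12, P3, P7, P8}
5. P5@(0, -1, 0) [+x clear] — {P12, P3, P5, P7, P8}

Valid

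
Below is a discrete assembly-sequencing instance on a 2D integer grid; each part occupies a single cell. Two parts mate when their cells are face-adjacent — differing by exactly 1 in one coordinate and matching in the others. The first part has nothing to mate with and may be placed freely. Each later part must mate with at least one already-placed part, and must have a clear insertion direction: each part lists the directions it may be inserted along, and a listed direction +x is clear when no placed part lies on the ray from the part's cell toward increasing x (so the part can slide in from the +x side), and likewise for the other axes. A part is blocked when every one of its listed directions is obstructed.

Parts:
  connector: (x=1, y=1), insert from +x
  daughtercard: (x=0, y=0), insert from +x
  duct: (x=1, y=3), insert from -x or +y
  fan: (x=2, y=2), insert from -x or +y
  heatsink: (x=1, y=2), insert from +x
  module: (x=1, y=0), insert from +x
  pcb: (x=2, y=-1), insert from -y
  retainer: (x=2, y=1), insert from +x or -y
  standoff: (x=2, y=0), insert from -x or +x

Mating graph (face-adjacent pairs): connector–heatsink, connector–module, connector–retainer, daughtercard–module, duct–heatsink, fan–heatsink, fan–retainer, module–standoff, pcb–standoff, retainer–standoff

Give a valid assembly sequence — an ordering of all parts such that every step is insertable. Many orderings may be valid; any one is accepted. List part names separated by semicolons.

daughtercard; module; standoff; connector; retainer; pcb; heatsink; fan; duct

1. daughtercard@(0, 0) [+x clear] — {daughtercard}
2. module@(1, 0) [+x clear] — {daughtercard, module}
3. standoff@(2, 0) [+x clear] — {daughtercard, module, standoff}
4. connector@(1, 1) [+x clear] — {connector, daughtercard, module, standoff}
5. retainer@(2, 1) [+x clear] — {connector, daughtercard, module, retainer, standoff}
6. pcb@(2, -1) [-y clear] — {connector, daughtercard, module, pcb, retainer, standoff}
7. heatsink@(1, 2) [+x clear] — {connector, daughtercard, heatsink, module, pcb, retainer, standoff}
8. fan@(2, 2) [+y clear] — {connector, daughtercard, fan, heatsink, module, pcb, retainer, standoff}
9. duct@(1, 3) [-x clear] — {connector, daughtercard, duct, fan, heatsink, module, pcb, retainer, standoff}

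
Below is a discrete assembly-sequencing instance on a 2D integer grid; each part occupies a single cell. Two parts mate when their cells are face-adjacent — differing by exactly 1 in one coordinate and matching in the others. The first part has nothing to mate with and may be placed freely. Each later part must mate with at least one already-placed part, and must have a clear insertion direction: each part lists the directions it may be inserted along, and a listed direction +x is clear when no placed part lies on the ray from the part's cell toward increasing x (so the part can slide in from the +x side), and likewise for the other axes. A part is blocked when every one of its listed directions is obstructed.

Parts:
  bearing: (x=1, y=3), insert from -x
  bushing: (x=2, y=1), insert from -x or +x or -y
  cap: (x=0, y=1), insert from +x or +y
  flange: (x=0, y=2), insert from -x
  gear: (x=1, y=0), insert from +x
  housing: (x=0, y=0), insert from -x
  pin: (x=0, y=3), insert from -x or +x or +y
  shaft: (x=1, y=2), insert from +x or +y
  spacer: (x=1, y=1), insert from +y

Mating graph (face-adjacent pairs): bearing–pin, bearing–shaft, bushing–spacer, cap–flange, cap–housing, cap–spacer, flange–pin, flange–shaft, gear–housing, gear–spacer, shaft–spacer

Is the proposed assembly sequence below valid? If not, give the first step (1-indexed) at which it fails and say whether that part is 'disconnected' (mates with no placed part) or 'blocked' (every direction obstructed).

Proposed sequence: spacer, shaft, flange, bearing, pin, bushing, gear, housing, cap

Invalid at step 9 (blocked)

1. spacer@(1, 1) [+y clear] — {spacer}
2. shaft@(1, 2) [+x clear] — {shaft, spacer}
3. flange@(0, 2) [-x clear] — {flange, shaft, spacer}
4. bearing@(1, 3) [-x clear] — {bearing, flange, shaft, spacer}
5. pin@(0, 3) [-x clear] — {bearing, flange, pin, shaft, spacer}
6. bushing@(2, 1) [+x clear] — {bearing, bushing, flange, pin, shaft, spacer}
7. gear@(1, 0) [+x clear] — {bearing, bushing, flange, gear, pin, shaft, spacer}
8. housing@(0, 0) [-x clear] — {bearing, bushing, flange, gear, housing, pin, shaft, spacer}
9. cap@(0, 1) — +x/+y all obstructed ⇒ blocked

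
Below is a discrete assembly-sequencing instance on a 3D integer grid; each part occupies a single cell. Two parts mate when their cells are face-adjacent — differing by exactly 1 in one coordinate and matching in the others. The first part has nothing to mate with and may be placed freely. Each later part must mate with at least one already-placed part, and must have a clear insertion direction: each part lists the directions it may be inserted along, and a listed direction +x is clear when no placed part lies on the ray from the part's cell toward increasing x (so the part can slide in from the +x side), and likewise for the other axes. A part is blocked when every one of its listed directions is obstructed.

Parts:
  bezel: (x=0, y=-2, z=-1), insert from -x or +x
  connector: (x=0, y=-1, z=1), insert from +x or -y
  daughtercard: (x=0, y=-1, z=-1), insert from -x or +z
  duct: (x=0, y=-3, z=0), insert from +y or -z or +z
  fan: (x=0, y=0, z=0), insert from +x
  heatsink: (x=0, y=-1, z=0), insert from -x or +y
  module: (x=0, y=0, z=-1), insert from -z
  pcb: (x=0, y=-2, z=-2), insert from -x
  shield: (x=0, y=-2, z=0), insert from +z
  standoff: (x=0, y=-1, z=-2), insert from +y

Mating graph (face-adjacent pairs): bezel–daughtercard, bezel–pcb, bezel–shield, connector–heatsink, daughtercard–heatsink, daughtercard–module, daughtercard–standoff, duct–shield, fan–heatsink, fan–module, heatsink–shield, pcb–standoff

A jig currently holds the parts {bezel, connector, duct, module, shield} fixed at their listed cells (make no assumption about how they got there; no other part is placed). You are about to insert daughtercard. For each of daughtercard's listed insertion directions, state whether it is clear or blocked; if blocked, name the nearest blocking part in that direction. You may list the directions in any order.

+z: blocked by connector; -x: clear

-x: ray from daughtercard(0, -1, -1) has no placed part ⇒ clear
+z: nearest on ray is connector@(0, -1, 1) ⇒ blocked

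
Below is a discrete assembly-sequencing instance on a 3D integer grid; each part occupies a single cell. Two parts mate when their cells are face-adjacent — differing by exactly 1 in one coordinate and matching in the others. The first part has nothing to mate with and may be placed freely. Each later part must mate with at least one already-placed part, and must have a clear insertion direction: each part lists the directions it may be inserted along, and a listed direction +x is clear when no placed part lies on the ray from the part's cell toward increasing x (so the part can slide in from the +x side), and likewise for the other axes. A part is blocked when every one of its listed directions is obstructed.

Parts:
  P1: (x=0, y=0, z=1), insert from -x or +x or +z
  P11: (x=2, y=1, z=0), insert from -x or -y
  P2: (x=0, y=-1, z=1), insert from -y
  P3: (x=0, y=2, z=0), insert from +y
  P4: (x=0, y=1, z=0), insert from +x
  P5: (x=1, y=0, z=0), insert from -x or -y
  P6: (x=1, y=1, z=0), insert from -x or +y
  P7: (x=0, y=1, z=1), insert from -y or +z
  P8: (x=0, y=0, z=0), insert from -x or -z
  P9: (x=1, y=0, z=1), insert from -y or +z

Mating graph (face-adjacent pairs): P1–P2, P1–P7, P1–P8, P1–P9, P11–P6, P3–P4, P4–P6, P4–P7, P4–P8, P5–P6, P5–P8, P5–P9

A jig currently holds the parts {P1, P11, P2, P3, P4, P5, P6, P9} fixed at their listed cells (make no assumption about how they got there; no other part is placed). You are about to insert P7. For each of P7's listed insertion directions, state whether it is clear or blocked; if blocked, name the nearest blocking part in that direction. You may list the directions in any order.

-y: nearest on ray is P1@(0, 0, 1) ⇒ blocked
+z: ray from P7(0, 1, 1) has no placed part ⇒ clear

+z: clear; -y: blocked by P1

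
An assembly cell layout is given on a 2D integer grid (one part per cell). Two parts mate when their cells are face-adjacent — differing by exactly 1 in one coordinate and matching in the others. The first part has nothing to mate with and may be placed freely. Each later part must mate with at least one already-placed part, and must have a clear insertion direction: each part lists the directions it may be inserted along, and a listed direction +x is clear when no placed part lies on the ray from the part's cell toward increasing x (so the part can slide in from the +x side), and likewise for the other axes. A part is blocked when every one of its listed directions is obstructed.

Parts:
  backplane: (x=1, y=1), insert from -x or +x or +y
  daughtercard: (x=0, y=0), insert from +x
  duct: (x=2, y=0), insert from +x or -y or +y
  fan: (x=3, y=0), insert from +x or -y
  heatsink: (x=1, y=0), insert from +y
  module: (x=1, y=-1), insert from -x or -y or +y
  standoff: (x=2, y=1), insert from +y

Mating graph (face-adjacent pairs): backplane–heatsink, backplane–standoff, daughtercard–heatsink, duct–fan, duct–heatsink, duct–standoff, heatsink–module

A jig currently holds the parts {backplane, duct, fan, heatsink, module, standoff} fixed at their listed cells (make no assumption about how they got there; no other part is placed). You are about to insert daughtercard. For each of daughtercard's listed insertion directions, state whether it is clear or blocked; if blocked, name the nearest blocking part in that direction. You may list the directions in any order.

+x: nearest on ray is heatsink@(1, 0) ⇒ blocked

+x: blocked by heatsink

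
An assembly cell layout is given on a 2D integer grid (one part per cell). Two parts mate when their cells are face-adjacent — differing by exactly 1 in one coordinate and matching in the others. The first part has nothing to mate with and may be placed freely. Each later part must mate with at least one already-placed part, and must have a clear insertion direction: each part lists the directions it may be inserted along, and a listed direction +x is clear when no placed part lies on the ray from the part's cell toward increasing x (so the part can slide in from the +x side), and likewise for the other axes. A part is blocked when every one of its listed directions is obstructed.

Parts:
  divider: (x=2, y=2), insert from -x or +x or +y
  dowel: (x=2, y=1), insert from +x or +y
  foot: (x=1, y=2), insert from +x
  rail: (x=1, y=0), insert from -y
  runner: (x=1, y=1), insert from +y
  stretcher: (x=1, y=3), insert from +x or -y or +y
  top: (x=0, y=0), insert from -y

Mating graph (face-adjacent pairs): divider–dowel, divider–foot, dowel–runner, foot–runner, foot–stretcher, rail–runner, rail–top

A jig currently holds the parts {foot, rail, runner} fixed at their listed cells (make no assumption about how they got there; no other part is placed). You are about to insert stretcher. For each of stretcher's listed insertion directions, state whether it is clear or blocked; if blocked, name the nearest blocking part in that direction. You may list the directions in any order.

+x: ray from stretcher(1, 3) has no placed part ⇒ clear
-y: nearest on ray is foot@(1, 2) ⇒ blocked
+y: ray from stretcher(1, 3) has no placed part ⇒ clear

+x: clear; +y: clear; -y: blocked by foot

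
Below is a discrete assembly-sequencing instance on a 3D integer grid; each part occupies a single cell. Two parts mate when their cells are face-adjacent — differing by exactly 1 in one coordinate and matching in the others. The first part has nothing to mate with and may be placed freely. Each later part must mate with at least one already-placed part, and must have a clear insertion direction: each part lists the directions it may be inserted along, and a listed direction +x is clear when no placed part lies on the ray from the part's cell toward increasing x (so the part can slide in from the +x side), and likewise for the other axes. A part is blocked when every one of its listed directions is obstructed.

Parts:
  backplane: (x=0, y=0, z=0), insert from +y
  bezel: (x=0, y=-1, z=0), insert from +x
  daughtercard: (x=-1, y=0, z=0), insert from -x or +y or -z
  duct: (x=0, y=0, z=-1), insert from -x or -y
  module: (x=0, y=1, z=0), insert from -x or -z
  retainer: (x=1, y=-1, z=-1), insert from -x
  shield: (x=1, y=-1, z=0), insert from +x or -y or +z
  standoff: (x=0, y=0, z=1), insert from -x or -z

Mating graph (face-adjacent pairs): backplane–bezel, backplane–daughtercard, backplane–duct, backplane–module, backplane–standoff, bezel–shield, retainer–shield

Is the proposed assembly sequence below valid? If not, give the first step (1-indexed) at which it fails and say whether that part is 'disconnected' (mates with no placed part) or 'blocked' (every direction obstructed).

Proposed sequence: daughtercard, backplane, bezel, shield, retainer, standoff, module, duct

Valid

1. daughtercard@(-1, 0, 0) [-x clear] — {daughtercard}
2. backplane@(0, 0, 0) [+y clear] — {backplane, daughtercard}
3. bezel@(0, -1, 0) [+x clear] — {backplane, bezel, daughtercard}
4. shield@(1, -1, 0) [+x clear] — {backplane, bezel, daughtercard, shield}
5. retainer@(1, -1, -1) [-x clear] — {backplane, bezel, daughtercard, retainer, shield}
6. standoff@(0, 0, 1) [-x clear] — {backplane, bezel, daughtercard, retainer, shield, standoff}
7. module@(0, 1, 0) [-x clear] — {backplane, bezel, daughtercard, module, retainer, shield, standoff}
8. duct@(0, 0, -1) [-x clear] — {backplane, bezel, daughtercard, duct, module, retainer, shield, standoff}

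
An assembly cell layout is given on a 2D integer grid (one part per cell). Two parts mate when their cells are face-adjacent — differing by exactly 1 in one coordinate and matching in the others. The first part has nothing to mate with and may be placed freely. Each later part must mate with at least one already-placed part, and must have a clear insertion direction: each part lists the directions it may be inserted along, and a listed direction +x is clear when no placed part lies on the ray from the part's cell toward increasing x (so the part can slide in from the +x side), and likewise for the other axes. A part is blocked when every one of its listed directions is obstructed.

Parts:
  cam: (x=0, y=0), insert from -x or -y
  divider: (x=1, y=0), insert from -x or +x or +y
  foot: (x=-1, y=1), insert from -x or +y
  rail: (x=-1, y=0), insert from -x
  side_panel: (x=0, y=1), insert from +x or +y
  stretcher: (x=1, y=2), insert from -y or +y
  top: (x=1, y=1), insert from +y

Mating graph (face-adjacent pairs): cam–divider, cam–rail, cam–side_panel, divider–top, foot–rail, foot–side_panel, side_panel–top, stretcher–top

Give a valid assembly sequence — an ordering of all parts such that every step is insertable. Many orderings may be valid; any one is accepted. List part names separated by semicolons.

divider; cam; top; stretcher; side_panel; foot; rail

1. divider@(1, 0) [-x clear] — {divider}
2. cam@(0, 0) [-x clear] — {cam, divider}
3. top@(1, 1) [+y clear] — {cam, divider, top}
4. stretcher@(1, 2) [+y clear] — {cam, divider, stretcher, top}
5. side_panel@(0, 1) [+y clear] — {cam, divider, side_panel, stretcher, top}
6. foot@(-1, 1) [-x clear] — {cam, divider, foot, side_panel, stretcher, top}
7. rail@(-1, 0) [-x clear] — {cam, divider, foot, rail, side_panel, stretcher, top}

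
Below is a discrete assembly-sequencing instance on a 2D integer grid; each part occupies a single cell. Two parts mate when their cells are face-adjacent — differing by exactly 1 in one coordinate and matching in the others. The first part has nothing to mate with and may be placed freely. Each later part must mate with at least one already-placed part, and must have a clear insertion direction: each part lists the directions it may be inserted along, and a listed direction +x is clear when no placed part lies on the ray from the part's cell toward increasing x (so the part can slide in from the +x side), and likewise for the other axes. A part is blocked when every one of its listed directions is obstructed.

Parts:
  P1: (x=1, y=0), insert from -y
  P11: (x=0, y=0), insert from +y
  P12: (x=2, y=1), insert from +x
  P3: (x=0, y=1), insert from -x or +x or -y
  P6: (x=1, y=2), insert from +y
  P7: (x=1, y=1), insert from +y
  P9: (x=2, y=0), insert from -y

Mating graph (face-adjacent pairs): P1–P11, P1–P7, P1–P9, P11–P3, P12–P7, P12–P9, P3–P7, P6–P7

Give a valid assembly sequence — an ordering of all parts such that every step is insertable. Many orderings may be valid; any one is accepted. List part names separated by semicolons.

P11; P1; P9; P12; P7; P3; P6

1. P11@(0, 0) [+y clear] — {P11}
2. P1@(1, 0) [-y clear] — {P1, P11}
3. P9@(2, 0) [-y clear] — {P1, P11, P9}
4. P12@(2, 1) [+x clear] — {P1, P11, P12, P9}
5. P7@(1, 1) [+y clear] — {P1, P11, P12, P7, P9}
6. P3@(0, 1) [-x clear] — {P1, P11, P12, P3, P7, P9}
7. P6@(1, 2) [+y clear] — {P1, P11, P12, P3, P6, P7, P9}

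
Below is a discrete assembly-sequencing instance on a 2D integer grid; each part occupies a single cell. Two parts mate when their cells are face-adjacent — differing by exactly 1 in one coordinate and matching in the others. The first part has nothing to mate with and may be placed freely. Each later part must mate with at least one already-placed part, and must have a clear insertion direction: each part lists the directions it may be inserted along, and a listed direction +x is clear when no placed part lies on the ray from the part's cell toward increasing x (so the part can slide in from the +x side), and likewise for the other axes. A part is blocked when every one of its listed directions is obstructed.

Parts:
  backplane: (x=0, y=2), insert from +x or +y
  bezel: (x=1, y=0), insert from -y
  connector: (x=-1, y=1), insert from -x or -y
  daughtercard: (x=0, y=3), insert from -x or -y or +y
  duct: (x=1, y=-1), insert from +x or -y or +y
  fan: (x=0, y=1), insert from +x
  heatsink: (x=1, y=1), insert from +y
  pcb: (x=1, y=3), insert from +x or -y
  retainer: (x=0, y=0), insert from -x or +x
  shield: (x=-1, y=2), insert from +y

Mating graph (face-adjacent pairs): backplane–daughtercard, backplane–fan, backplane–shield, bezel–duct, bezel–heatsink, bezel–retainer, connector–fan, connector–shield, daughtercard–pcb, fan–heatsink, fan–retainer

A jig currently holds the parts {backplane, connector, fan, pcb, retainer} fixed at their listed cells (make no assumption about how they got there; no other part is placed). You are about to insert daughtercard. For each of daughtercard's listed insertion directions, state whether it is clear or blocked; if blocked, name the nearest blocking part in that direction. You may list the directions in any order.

+y: clear; -x: clear; -y: blocked by backplane

-x: ray from daughtercard(0, 3) has no placed part ⇒ clear
-y: nearest on ray is backplane@(0, 2) ⇒ blocked
+y: ray from daughtercard(0, 3) has no placed part ⇒ clear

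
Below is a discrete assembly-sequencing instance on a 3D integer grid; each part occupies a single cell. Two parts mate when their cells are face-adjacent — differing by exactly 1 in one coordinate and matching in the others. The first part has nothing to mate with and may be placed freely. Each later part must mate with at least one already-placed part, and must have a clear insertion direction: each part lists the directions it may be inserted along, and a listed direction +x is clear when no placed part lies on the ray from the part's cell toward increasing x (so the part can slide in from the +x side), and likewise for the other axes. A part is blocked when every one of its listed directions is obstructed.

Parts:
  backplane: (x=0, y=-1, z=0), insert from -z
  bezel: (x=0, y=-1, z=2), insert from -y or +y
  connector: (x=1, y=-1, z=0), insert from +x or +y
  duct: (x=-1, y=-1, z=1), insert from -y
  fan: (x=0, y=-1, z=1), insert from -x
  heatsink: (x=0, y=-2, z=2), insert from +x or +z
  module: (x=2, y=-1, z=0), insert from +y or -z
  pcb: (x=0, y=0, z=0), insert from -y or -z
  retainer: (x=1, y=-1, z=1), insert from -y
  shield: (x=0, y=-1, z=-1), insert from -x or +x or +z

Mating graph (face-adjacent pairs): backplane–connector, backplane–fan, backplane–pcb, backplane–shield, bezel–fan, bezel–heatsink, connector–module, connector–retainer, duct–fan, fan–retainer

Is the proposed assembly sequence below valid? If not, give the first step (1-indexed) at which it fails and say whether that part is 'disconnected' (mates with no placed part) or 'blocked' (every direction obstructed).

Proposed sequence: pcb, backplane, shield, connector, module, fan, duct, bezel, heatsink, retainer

Valid

1. pcb@(0, 0, 0) [-y clear] — {pcb}
2. backplane@(0, -1, 0) [-z clear] — {backplane, pcb}
3. shield@(0, -1, -1) [-x clear] — {backplane, pcb, shield}
4. connector@(1, -1, 0) [+x clear] — {backplane, connector, pcb, shield}
5. module@(2, -1, 0) [+y clear] — {backplane, connector, module, pcb, shield}
6. fan@(0, -1, 1) [-x clear] — {backplane, connector, fan, module, pcb, shield}
7. duct@(-1, -1, 1) [-y clear] — {backplane, connector, duct, fan, module, pcb, shield}
8. bezel@(0, -1, 2) [-y clear] — {backplane, bezel, connector, duct, fan, module, pcb, shield}
9. heatsink@(0, -2, 2) [+x clear] — {backplane, bezel, connector, duct, fan, heatsink, module, pcb, shield}
10. retainer@(1, -1, 1) [-y clear] — {backplane, bezel, connector, duct, fan, heatsink, module, pcb, retainer, shield}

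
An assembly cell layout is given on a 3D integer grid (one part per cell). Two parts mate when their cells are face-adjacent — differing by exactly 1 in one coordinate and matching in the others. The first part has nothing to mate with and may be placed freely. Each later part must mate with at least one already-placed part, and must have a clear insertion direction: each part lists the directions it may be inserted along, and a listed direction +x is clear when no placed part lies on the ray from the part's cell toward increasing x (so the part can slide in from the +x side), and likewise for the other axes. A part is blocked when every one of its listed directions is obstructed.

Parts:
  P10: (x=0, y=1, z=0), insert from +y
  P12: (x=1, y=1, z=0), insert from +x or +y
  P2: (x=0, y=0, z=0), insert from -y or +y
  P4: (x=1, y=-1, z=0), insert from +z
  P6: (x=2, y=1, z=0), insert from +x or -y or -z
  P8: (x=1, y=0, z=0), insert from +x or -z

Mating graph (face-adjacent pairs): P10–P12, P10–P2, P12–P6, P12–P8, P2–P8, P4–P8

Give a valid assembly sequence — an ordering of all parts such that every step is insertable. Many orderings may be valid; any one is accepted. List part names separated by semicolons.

1. P12@(1, 1, 0) [+x clear] — {P12}
2. P6@(2, 1, 0) [+x clear] — {P12, P6}
3. P8@(1, 0, 0) [+x clear] — {P12, P6, P8}
4. P4@(1, -1, 0) [+z clear] — {P12, P4, P6, P8}
5. P2@(0, 0, 0) [-y clear] — {P12, P2, P4, P6, P8}
6. P10@(0, 1, 0) [+y clear] — {P10, P12, P2, P4, P6, P8}

P12; P6; P8; P4; P2; P10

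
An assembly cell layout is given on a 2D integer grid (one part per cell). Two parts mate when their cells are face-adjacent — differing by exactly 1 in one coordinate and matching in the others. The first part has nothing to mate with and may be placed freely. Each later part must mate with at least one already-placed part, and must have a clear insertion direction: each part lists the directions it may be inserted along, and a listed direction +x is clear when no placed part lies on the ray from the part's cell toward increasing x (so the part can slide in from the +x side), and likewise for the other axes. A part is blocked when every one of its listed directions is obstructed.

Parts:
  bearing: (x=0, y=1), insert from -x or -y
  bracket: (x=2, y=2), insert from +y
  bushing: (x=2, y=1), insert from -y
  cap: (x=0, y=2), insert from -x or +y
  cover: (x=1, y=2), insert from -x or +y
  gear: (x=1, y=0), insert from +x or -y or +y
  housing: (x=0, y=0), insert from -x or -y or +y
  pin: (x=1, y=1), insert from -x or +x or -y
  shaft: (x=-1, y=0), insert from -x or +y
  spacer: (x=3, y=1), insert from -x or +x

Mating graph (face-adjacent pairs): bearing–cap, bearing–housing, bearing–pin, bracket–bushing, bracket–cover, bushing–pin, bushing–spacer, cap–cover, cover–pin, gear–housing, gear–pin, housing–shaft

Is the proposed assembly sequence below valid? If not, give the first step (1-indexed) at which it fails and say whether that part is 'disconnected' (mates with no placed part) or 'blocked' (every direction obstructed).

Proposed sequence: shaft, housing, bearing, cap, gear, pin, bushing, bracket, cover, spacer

Valid

1. shaft@(-1, 0) [-x clear] — {shaft}
2. housing@(0, 0) [-y clear] — {housing, shaft}
3. bearing@(0, 1) [-x clear] — {bearing, housing, shaft}
4. cap@(0, 2) [-x clear] — {bearing, cap, housing, shaft}
5. gear@(1, 0) [+x clear] — {bearing, cap, gear, housing, shaft}
6. pin@(1, 1) [+x clear] — {bearing, cap, gear, housing, pin, shaft}
7. bushing@(2, 1) [-y clear] — {bearing, bushing, cap, gear, housing, pin, shaft}
8. bracket@(2, 2) [+y clear] — {bearing, bracket, bushing, cap, gear, housing, pin, shaft}
9. cover@(1, 2) [+y clear] — {bearing, bracket, bushing, cap, cover, gear, housing, pin, shaft}
10. spacer@(3, 1) [+x clear] — {bearing, bracket, bushing, cap, cover, gear, housing, pin, shaft, spacer}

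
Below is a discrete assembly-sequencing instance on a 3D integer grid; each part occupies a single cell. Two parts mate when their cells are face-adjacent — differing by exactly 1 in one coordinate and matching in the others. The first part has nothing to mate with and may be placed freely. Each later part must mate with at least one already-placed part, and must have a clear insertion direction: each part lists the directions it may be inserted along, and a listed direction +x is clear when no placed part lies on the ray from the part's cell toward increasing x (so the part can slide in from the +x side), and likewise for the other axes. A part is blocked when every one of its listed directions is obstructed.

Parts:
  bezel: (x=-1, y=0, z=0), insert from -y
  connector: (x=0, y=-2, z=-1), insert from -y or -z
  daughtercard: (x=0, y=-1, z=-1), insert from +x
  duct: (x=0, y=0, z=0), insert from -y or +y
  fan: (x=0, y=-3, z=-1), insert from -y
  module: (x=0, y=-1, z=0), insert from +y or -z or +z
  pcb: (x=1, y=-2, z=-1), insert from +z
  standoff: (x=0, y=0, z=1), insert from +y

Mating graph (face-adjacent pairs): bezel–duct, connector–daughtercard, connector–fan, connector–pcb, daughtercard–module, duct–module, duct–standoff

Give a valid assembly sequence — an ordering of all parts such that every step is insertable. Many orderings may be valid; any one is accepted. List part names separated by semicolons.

1. module@(0, -1, 0) [+y clear] — {module}
2. daughtercard@(0, -1, -1) [+x clear] — {daughtercard, module}
3. connector@(0, -2, -1) [-y clear] — {connector, daughtercard, module}
4. fan@(0, -3, -1) [-y clear] — {connector, daughtercard, fan, module}
5. pcb@(1, -2, -1) [+z clear] — {connector, daughtercard, fan, module, pcb}
6. duct@(0, 0, 0) [+y clear] — {connector, daughtercard, duct, fan, module, pcb}
7. bezel@(-1, 0, 0) [-y clear] — {bezel, connector, daughtercard, duct, fan, module, pcb}
8. standoff@(0, 0, 1) [+y clear] — {bezel, connector, daughtercard, duct, fan, module, pcb, standoff}

module; daughtercard; connector; fan; pcb; duct; bezel; standoff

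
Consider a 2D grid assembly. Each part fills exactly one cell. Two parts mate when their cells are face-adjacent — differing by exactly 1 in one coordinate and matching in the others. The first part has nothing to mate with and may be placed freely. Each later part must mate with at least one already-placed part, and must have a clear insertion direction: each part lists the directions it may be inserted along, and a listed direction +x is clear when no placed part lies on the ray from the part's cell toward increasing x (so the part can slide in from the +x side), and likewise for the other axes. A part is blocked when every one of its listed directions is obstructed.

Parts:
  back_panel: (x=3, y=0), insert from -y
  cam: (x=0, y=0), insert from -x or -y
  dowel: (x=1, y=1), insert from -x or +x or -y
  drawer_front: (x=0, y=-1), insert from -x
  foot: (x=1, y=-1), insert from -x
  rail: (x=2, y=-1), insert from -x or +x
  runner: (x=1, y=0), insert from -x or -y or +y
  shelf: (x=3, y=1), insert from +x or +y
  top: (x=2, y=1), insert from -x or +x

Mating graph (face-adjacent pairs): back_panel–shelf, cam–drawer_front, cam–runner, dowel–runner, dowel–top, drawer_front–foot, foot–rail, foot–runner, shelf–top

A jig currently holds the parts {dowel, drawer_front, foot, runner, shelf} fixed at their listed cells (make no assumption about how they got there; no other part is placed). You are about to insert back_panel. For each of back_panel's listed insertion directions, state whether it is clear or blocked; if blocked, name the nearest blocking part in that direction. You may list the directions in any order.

-y: ray from back_panel(3, 0) has no placed part ⇒ clear

-y: clear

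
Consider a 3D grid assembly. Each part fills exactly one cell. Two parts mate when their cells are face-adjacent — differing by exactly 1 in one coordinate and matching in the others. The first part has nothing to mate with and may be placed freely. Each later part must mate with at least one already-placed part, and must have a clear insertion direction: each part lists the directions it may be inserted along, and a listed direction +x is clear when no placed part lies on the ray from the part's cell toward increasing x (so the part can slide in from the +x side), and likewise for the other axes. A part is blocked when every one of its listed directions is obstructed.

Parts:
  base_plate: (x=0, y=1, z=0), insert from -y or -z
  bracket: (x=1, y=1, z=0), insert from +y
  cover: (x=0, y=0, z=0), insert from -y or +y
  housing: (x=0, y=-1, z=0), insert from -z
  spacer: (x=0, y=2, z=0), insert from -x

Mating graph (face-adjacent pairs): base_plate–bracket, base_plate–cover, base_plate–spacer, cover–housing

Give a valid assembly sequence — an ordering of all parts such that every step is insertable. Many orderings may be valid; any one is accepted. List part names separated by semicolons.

spacer; base_plate; bracket; cover; housing

1. spacer@(0, 2, 0) [-x clear] — {spacer}
2. base_plate@(0, 1, 0) [-y clear] — {base_plate, spacer}
3. bracket@(1, 1, 0) [+y clear] — {base_plate, bracket, spacer}
4. cover@(0, 0, 0) [-y clear] — {base_plate, bracket, cover, spacer}
5. housing@(0, -1, 0) [-z clear] — {base_plate, bracket, cover, housing, spacer}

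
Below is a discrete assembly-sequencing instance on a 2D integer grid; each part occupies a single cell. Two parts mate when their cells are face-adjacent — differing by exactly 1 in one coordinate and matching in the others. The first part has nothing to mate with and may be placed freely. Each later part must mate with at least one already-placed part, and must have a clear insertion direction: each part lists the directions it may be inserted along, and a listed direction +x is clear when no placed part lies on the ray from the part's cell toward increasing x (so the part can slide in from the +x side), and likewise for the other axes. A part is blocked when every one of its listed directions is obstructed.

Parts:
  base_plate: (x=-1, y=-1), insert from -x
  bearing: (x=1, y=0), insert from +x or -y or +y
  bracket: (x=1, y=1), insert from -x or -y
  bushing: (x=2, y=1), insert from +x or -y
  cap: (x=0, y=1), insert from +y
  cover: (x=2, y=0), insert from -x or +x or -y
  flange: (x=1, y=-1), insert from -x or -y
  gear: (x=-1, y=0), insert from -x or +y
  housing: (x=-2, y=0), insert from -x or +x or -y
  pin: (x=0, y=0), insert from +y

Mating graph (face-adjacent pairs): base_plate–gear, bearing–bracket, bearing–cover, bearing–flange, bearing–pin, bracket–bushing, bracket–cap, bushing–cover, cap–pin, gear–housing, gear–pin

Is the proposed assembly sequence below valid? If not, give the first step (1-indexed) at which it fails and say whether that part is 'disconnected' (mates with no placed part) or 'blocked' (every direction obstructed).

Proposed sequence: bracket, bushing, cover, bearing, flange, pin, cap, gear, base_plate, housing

1. bracket@(1, 1) [-x clear] — {bracket}
2. bushing@(2, 1) [+x clear] — {bracket, bushing}
3. cover@(2, 0) [-x clear] — {bracket, bushing, cover}
4. bearing@(1, 0) [-y clear] — {bearing, bracket, bushing, cover}
5. flange@(1, -1) [-x clear] — {bearing, bracket, bushing, cover, flange}
6. pin@(0, 0) [+y clear] — {bearing, bracket, bushing, cover, flange, pin}
7. cap@(0, 1) [+y clear] — {bearing, bracket, bushing, cap, cover, flange, pin}
8. gear@(-1, 0) [-x clear] — {bearing, bracket, bushing, cap, cover, flange, gear, pin}
9. base_plate@(-1, -1) [-x clear] — {base_plate, bearing, bracket, bushing, cap, cover, flange, gear, pin}
10. housing@(-2, 0) [-x clear] — {base_plate, bearing, bracket, bushing, cap, cover, flange, gear, housing, pin}

Valid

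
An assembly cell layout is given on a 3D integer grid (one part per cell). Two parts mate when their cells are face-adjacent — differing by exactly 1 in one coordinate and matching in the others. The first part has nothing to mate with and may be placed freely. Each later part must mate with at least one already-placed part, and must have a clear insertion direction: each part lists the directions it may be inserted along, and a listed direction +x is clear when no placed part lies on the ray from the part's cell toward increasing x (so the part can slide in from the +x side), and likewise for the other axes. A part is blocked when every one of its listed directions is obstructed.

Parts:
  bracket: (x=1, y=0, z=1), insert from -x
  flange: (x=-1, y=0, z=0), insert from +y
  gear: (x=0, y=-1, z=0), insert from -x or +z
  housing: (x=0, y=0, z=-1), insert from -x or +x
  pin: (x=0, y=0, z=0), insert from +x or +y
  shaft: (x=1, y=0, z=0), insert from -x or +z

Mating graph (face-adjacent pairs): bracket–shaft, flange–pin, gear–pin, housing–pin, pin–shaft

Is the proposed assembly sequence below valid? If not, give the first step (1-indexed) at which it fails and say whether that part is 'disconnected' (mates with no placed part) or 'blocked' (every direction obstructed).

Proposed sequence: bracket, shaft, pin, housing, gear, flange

Valid

1. bracket@(1, 0, 1) [-x clear] — {bracket}
2. shaft@(1, 0, 0) [-x clear] — {bracket, shaft}
3. pin@(0, 0, 0) [+y clear] — {bracket, pin, shaft}
4. housing@(0, 0, -1) [-x clear] — {bracket, housing, pin, shaft}
5. gear@(0, -1, 0) [-x clear] — {bracket, gear, housing, pin, shaft}
6. flange@(-1, 0, 0) [+y clear] — {bracket, flange, gear, housing, pin, shaft}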